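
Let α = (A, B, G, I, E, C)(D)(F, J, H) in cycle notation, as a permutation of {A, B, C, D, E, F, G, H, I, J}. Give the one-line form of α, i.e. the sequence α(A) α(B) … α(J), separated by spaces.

B G A D C J I F E H

Each element maps to the next entry in its cycle (wrapping to the front): A→B, B→G, C→A, D→D, E→C, F→J, G→I, H→F, I→E, J→H.
Listing these in domain order gives B G A D C J I F E H.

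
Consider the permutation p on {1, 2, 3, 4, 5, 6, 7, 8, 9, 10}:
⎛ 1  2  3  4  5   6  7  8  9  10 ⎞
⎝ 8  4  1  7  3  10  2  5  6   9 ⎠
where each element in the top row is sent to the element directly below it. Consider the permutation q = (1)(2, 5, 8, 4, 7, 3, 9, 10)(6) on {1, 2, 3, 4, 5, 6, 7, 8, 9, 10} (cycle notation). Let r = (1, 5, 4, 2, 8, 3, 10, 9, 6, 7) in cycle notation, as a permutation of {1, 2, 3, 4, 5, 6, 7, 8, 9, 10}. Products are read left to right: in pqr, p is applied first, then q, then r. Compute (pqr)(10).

9

Chase 10: p(10) = 9; q(9) = 10; r(10) = 9. Hence (pqr)(10) = 9.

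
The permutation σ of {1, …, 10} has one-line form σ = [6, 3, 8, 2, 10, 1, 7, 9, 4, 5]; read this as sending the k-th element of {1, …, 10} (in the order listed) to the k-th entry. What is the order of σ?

Decomposing into disjoint cycles gives cycle lengths 5, 2, 2, 1.
The order is lcm(5, 2, 2) = 10.

10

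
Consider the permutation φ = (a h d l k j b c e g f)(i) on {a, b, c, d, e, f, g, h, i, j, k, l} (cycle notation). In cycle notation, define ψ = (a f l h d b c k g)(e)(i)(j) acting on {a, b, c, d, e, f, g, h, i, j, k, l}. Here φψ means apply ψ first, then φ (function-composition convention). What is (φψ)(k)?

f

(φψ)(k) = φ(ψ(k)). ψ(k) = g, then φ(g) = f. So (φψ)(k) = f.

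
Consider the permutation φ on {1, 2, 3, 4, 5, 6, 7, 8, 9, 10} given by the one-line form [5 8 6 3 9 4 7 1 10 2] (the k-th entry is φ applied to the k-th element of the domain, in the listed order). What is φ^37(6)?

4

Tracing 6 → 4 → … returns to 6 after 3 steps, so 6 lies in a 3-cycle (3 6 4).
Powers repeat with period 3 on this cycle, and 37 mod 3 = 1, so φ^37(6) = φ^1(6).
Stepping 1 place around the cycle: 6 → 4.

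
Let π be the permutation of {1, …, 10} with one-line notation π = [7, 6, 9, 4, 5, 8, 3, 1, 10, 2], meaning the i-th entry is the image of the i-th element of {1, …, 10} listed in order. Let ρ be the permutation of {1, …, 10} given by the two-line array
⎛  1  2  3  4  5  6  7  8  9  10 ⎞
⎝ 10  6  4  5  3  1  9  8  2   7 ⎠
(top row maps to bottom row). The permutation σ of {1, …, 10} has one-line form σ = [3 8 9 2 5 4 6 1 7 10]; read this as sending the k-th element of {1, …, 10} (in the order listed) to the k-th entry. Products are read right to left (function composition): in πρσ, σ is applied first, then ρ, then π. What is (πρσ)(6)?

5

Apply the permutations in order: σ(6) = 4, then ρ(4) = 5, then π(5) = 5. So (πρσ)(6) = 5.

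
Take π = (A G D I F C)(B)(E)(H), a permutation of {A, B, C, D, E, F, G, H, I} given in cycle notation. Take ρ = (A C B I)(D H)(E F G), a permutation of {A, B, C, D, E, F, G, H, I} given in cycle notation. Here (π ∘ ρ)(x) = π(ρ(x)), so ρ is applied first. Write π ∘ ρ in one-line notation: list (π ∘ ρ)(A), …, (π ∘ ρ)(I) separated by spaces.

A F B H C D E I G

Chase each element through ρ then π: A → C → A; B → I → F; C → B → B; D → H → H; E → F → C; F → G → D; G → E → E; H → D → I; I → A → G.
So π ∘ ρ in one-line form is A F B H C D E I G.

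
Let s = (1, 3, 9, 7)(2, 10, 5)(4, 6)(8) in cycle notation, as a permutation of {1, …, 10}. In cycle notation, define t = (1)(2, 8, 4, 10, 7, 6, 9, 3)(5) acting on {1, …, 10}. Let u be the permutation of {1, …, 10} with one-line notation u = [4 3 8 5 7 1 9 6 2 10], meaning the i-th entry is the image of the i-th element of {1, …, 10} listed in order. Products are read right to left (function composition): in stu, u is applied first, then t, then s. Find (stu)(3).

6

Apply the permutations in order: u(3) = 8, then t(8) = 4, then s(4) = 6. So (stu)(3) = 6.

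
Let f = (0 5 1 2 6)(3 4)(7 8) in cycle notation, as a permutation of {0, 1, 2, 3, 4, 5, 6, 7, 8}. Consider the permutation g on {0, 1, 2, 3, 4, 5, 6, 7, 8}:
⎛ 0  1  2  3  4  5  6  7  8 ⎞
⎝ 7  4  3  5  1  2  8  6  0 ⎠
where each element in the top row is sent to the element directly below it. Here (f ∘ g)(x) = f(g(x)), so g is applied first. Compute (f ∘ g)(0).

8

(f ∘ g)(0) = f(g(0)). g(0) = 7, then f(7) = 8. So (f ∘ g)(0) = 8.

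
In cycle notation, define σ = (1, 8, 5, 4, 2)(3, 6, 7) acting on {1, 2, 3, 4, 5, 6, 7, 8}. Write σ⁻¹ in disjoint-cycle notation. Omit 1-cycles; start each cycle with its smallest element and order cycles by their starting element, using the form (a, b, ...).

(1, 2, 4, 5, 8)(3, 7, 6)

The inverse reverses each cycle.
Reversing each cycle of σ and rotating so the smallest element leads gives (1, 2, 4, 5, 8)(3, 7, 6).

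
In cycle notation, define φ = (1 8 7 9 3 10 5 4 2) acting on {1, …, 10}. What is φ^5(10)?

10 lies in the 9-cycle (1 8 7 9 3 10 5 4 2).
Advancing 5 steps from 10: 10 → 5 → 4 → 2 → 1 → 8.

8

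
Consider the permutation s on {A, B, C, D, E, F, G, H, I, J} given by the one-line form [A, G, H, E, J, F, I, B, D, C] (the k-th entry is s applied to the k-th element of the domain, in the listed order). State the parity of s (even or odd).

In disjoint-cycle form the cycle lengths are 8, 1, 1.
A cycle of length ℓ contributes ℓ−1 transpositions, so s is a product of 7 transpositions — odd.

odd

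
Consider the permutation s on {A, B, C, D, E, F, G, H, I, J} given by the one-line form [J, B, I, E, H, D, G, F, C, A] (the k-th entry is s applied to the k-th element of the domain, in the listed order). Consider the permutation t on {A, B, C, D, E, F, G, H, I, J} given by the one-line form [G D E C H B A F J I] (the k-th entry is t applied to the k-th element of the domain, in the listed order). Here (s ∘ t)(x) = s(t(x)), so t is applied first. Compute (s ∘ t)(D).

(s ∘ t)(D) = s(t(D)). t(D) = C, then s(C) = I. So (s ∘ t)(D) = I.

I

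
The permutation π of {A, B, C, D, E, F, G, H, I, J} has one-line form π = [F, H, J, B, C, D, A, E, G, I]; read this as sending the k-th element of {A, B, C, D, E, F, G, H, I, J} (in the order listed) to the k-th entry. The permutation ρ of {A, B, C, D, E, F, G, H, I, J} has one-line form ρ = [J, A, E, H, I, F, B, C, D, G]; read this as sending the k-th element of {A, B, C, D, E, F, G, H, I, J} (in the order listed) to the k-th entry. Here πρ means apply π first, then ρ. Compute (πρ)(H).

I

π(H) = E, then ρ(E) = I; composing gives (πρ)(H) = I.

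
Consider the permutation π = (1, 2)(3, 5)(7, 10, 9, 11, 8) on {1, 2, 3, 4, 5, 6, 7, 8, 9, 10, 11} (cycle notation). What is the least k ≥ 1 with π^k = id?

The cycle type of π is (5, 2, 2, 1, 1).
The order of π is the least common multiple of its cycle lengths: lcm(5, 2, 2) = 10.

10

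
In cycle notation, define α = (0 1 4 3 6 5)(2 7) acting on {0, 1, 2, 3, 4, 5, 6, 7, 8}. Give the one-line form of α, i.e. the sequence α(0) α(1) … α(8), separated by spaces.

1 4 7 6 3 0 5 2 8

Reading each image from the cycles: 0→1, 1→4, 2→7, 3→6, 4→3, 5→0, 6→5, 7→2, 8→8.
Listing these in domain order gives 1 4 7 6 3 0 5 2 8.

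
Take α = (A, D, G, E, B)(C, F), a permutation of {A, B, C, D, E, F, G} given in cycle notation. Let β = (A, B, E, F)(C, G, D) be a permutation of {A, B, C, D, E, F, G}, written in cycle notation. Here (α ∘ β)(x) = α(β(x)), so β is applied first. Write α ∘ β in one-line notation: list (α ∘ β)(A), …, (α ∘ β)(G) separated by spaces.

For each element, apply β then α: A → B → A; B → E → B; C → G → E; D → C → F; E → F → C; F → A → D; G → D → G.
So α ∘ β in one-line form is A B E F C D G.

A B E F C D G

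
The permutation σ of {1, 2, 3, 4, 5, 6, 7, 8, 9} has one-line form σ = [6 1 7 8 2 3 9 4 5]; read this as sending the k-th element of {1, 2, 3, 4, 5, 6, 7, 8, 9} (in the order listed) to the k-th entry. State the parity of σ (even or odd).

odd

In disjoint-cycle form the cycle lengths are 7, 2.
A cycle of length ℓ contributes ℓ−1 transpositions, so σ is a product of 6 + 1 = 7 transpositions — odd.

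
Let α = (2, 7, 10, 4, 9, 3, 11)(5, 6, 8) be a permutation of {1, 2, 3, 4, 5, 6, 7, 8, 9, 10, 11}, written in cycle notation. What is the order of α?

The cycle type of α is (7, 3, 1).
Since disjoint cycles commute, ord(α) = lcm(7, 3) = 21.

21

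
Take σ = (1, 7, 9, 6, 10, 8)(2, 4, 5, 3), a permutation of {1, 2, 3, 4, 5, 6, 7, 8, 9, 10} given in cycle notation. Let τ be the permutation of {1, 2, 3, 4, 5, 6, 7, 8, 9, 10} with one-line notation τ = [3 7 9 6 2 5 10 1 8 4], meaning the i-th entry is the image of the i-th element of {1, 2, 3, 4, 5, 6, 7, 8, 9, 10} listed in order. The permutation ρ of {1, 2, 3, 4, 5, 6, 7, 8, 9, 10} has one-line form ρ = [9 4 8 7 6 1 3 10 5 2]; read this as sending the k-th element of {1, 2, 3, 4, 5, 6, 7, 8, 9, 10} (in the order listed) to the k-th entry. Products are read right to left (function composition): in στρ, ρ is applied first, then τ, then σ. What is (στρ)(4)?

(στρ)(4) = σ(τ(ρ(4))). ρ(4) = 7, then τ(7) = 10, then σ(10) = 8, so the result is 8.

8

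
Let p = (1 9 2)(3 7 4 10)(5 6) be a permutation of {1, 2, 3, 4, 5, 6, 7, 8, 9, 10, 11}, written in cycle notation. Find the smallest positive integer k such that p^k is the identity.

12

The disjoint cycles have lengths 4, 3, 2, 1, 1.
Since disjoint cycles commute, ord(p) = lcm(4, 3, 2) = 12.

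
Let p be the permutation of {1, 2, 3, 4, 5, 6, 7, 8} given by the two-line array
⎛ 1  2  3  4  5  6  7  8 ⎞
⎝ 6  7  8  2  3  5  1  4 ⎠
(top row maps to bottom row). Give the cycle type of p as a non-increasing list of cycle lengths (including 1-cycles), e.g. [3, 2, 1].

[8]

The disjoint cycles are (1 6 5 3 8 4 2 7), with lengths 8 in non-increasing order.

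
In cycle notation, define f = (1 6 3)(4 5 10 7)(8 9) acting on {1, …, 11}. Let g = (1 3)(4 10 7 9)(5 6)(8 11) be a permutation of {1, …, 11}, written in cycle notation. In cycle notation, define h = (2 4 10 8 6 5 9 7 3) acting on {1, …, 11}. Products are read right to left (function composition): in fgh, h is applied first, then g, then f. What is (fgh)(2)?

7

Chase 2: h(2) = 4; g(4) = 10; f(10) = 7. Hence (fgh)(2) = 7.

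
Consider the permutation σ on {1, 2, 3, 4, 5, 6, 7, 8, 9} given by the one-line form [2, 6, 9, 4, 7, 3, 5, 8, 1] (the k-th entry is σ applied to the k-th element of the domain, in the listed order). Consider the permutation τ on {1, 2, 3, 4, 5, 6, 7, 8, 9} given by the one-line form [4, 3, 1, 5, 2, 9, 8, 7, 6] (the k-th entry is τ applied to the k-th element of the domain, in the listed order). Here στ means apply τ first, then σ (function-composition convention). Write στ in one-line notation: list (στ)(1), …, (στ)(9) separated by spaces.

4 9 2 7 6 1 8 5 3

Chase each element through τ then σ: 1 → 4 → 4; 2 → 3 → 9; 3 → 1 → 2; 4 → 5 → 7; 5 → 2 → 6; 6 → 9 → 1; 7 → 8 → 8; 8 → 7 → 5; 9 → 6 → 3.
So στ in one-line form is 4 9 2 7 6 1 8 5 3.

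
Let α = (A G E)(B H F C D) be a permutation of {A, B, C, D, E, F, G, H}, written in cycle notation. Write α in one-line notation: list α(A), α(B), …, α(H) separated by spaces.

G H D B A C E F

Each element maps to the next entry in its cycle (wrapping to the front): A↦G, B↦H, C↦D, D↦B, E↦A, F↦C, G↦E, H↦F.
Listing these in domain order gives G H D B A C E F.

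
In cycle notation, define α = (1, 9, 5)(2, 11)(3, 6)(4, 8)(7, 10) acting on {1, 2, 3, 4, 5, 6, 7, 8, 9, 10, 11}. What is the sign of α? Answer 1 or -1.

1

The cycle lengths are 3, 2, 2, 2, 2.
A cycle is odd iff its length is even; α has 4 even-length cycles, so sgn(α) = (−1)^4 and α is even.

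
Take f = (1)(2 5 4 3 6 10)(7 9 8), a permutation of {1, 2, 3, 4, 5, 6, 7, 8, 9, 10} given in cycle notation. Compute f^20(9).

7

9 lies in the 3-cycle (7 9 8).
Since the cycle has length 3, f^20 acts on it the same as f^2 (20 mod 3 = 2).
Stepping 2 places around the cycle: 9 → 8 → 7.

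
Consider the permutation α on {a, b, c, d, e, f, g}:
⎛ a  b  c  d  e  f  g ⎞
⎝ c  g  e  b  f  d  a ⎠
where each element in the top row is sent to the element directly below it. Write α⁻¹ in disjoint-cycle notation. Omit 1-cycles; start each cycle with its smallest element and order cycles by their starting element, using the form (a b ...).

The cycle decomposition of α is (a c e f d b g).
The inverse reverses every cycle; in canonical form, α⁻¹ = (a g b d f e c).

(a g b d f e c)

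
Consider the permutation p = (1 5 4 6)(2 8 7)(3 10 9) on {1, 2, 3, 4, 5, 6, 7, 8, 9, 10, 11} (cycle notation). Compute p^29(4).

6

4 lies in the 4-cycle (1 5 4 6).
On a 4-cycle, p^4 is the identity, so p^29 = p^1 there (29 ≡ 1 mod 4).
Stepping 1 place around the cycle: 4 → 6.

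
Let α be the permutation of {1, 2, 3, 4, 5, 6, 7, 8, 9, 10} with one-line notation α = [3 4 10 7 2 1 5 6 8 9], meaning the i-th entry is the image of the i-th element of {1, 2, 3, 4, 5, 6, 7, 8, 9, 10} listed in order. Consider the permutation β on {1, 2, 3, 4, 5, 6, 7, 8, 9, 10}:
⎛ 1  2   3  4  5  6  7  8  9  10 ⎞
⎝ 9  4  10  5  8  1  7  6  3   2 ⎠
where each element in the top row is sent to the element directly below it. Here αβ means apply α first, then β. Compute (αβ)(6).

9

(αβ)(6) = β(α(6)). α(6) = 1, then β(1) = 9. So (αβ)(6) = 9.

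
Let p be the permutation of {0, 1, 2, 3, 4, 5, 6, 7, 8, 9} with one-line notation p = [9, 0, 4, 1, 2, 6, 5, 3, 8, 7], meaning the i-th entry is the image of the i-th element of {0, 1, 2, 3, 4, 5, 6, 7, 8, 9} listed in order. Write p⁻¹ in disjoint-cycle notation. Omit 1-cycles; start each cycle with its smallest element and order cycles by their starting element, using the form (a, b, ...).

(0, 1, 3, 7, 9)(2, 4)(5, 6)

First write p in disjoint cycles: (0, 9, 7, 3, 1)(2, 4)(5, 6).
The inverse reverses every cycle; in canonical form, p⁻¹ = (0, 1, 3, 7, 9)(2, 4)(5, 6).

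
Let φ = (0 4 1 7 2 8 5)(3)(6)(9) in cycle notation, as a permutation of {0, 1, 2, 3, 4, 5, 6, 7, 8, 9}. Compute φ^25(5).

5 lies in the 7-cycle (0 4 1 7 2 8 5).
On a 7-cycle, φ^7 is the identity, so φ^25 = φ^4 there (25 ≡ 4 mod 7).
Stepping 4 places around the cycle: 5 → 0 → 4 → 1 → 7.

7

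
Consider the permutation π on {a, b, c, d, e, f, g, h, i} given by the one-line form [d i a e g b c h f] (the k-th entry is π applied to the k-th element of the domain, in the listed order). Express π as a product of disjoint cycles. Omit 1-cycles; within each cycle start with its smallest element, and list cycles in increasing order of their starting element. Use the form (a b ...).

(a d e g c)(b i f)

Start at a and follow images: a → d → e → g → c → a, giving the cycle (a d e g c).
Repeating from the next unused element and collecting all non-trivial cycles gives (a d e g c)(b i f).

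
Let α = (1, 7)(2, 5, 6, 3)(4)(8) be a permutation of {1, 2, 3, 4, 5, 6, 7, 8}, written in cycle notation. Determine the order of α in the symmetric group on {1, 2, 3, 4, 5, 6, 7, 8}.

4

The cycle type of α is (4, 2, 1, 1).
Since disjoint cycles commute, ord(α) = lcm(4, 2) = 4.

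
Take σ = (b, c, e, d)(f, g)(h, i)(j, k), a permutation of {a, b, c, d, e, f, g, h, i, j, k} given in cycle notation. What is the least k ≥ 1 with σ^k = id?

4

The disjoint cycles have lengths 4, 2, 2, 2, 1.
The order of σ is the least common multiple of its cycle lengths: lcm(4, 2, 2, 2) = 4.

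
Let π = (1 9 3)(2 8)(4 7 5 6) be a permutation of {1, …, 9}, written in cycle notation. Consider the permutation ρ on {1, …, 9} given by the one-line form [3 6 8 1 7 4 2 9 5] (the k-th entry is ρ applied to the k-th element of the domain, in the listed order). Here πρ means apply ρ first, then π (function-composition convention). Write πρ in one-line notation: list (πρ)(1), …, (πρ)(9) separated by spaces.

1 4 2 9 5 7 8 3 6

(πρ)(x) = π(ρ(x)). Computing each image: π(ρ(1)) = π(3) = 1, π(ρ(2)) = π(6) = 4, π(ρ(3)) = π(8) = 2, π(ρ(4)) = π(1) = 9, π(ρ(5)) = π(7) = 5, π(ρ(6)) = π(4) = 7, π(ρ(7)) = π(2) = 8, π(ρ(8)) = π(9) = 3, π(ρ(9)) = π(5) = 6.
Hence πρ = [1 4 2 9 5 7 8 3 6].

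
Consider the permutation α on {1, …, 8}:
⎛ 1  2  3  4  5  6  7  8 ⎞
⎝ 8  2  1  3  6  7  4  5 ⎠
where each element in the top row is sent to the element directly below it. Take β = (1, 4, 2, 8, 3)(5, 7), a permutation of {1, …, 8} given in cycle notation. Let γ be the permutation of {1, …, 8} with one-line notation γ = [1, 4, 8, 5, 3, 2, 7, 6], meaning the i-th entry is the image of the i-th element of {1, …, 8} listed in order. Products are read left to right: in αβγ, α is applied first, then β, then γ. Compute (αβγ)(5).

2

Chase 5: α(5) = 6; β(6) = 6; γ(6) = 2. Hence (αβγ)(5) = 2.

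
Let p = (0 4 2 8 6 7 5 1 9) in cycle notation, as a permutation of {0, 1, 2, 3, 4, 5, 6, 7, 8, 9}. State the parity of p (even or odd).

The cycle lengths are 9, 1.
A cycle of length ℓ contributes ℓ−1 transpositions, so p is a product of 8 transpositions — even.

even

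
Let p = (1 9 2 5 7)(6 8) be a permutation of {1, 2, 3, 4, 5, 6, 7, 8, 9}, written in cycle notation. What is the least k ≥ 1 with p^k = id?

The cycle type of p is (5, 2, 1, 1).
The order of p is the least common multiple of its cycle lengths: lcm(5, 2) = 10.

10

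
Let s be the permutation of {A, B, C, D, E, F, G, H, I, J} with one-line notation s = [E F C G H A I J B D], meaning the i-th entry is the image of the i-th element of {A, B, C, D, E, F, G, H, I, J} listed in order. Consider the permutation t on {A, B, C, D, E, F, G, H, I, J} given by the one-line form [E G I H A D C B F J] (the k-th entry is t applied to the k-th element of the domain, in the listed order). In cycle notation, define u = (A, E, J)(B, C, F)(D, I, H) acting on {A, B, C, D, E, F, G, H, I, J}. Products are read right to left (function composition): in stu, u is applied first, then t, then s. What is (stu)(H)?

J

(stu)(H) = s(t(u(H))). u(H) = D, then t(D) = H, then s(H) = J, so the result is J.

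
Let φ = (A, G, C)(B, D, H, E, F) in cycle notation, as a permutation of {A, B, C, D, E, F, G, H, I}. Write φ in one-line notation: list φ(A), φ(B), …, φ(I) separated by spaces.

Reading each image from the cycles: A→G, B→D, C→A, D→H, E→F, F→B, G→C, H→E, I→I.
Listing these in domain order gives G D A H F B C E I.

G D A H F B C E I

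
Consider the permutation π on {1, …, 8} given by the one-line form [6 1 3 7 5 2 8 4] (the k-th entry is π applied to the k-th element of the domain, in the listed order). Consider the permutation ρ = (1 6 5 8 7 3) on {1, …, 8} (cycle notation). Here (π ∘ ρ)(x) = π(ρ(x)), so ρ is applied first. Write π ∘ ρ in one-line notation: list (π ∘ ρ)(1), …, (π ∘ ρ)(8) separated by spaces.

2 1 6 7 4 5 3 8

(π ∘ ρ)(x) = π(ρ(x)). Computing each image: π(ρ(1)) = π(6) = 2, π(ρ(2)) = π(2) = 1, π(ρ(3)) = π(1) = 6, π(ρ(4)) = π(4) = 7, π(ρ(5)) = π(8) = 4, π(ρ(6)) = π(5) = 5, π(ρ(7)) = π(3) = 3, π(ρ(8)) = π(7) = 8.
Hence π ∘ ρ = [2 1 6 7 4 5 3 8].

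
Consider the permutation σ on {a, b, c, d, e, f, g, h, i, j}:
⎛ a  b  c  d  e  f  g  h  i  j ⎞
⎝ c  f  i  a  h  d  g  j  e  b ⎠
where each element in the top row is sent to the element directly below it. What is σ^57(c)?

h

Tracing c → i → … returns to c after 9 steps, so c lies in a 9-cycle (a c i e h j b f d).
On a 9-cycle, σ^9 is the identity, so σ^57 = σ^3 there (57 ≡ 3 mod 9).
Stepping 3 places around the cycle: c → i → e → h.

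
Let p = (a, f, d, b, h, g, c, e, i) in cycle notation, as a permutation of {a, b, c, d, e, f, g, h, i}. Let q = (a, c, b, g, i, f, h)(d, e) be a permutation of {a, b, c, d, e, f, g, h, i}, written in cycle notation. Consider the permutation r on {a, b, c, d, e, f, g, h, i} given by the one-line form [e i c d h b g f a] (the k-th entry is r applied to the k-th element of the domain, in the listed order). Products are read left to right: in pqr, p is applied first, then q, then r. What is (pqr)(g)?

i

(pqr)(g) = r(q(p(g))). p(g) = c, then q(c) = b, then r(b) = i, so the result is i.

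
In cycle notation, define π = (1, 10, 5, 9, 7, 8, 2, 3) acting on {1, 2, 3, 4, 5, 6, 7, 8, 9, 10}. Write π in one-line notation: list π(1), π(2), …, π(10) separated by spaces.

10 3 1 4 9 6 8 2 7 5

Image by image: 1→10, 2→3, 3→1, 4→4, 5→9, 6→6, 7→8, 8→2, 9→7, 10→5.
Listing these in domain order gives 10 3 1 4 9 6 8 2 7 5.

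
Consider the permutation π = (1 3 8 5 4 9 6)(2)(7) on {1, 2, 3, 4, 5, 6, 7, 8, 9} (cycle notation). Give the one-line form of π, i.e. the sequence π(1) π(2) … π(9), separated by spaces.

3 2 8 9 4 1 7 5 6

Image by image: 1→3, 2→2, 3→8, 4→9, 5→4, 6→1, 7→7, 8→5, 9→6.
So the one-line form is 3 2 8 9 4 1 7 5 6.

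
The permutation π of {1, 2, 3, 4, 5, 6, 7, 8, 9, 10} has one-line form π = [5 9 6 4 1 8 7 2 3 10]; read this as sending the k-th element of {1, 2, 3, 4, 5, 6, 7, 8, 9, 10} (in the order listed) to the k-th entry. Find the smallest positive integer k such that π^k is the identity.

The disjoint-cycle form of π has cycle lengths 5, 2, 1, 1, 1.
The order is lcm(5, 2) = 10.

10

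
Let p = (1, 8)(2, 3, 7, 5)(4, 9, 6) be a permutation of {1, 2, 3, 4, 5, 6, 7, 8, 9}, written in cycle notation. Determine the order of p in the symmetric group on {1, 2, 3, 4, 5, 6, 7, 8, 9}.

The disjoint cycles have lengths 4, 3, 2.
Since disjoint cycles commute, ord(p) = lcm(4, 3, 2) = 12.

12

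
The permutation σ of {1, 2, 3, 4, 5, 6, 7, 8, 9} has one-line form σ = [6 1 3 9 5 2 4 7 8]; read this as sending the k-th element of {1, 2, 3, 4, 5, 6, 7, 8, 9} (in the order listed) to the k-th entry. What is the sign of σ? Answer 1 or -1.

-1

In disjoint-cycle form the cycle lengths are 4, 3, 1, 1.
A cycle of length ℓ contributes ℓ−1 transpositions, so σ is a product of 3 + 2 = 5 transpositions — odd.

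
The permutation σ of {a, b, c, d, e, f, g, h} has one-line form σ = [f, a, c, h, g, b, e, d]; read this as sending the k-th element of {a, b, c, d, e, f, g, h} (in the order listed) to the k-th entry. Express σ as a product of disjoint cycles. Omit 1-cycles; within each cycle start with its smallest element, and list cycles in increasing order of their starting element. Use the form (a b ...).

(a f b)(d h)(e g)

Iterating σ from a gives a → f → b → a; that is the 3-cycle (a f b).
Repeating from the next unused element and collecting all non-trivial cycles gives (a f b)(d h)(e g).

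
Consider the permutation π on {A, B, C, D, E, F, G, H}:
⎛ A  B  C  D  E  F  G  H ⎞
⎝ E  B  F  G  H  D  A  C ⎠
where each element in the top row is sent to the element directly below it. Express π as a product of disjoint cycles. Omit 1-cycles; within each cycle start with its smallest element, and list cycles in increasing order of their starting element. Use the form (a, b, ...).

Iterating π from A gives A → E → H → C → F → D → G → A; that is the 7-cycle (A, E, H, C, F, D, G).
Continuing from each remaining unvisited element yields (A, E, H, C, F, D, G).

(A, E, H, C, F, D, G)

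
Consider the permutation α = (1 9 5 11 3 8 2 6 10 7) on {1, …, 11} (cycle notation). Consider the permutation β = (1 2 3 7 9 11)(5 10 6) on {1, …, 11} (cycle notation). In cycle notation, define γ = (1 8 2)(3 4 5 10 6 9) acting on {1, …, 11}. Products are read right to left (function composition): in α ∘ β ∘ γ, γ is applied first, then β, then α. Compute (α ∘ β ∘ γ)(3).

4

Apply the permutations in order: γ(3) = 4, then β(4) = 4, then α(4) = 4. So (α ∘ β ∘ γ)(3) = 4.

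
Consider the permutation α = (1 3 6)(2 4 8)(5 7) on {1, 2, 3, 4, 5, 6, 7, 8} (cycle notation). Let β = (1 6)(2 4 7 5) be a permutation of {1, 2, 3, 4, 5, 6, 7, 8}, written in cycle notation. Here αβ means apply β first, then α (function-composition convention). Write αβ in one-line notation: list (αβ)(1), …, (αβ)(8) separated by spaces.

1 8 6 5 4 3 7 2

(αβ)(x) = α(β(x)). Computing each image: α(β(1)) = α(6) = 1, α(β(2)) = α(4) = 8, α(β(3)) = α(3) = 6, α(β(4)) = α(7) = 5, α(β(5)) = α(2) = 4, α(β(6)) = α(1) = 3, α(β(7)) = α(5) = 7, α(β(8)) = α(8) = 2.
Hence αβ = [1 8 6 5 4 3 7 2].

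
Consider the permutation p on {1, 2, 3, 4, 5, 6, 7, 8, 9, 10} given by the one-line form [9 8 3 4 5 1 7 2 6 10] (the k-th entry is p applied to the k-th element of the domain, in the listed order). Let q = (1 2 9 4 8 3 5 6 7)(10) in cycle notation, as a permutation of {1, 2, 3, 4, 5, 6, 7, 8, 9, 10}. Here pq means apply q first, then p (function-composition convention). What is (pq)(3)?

5

First apply q: q(3) = 5, then p(5) = 5. Thus (pq)(3) = 5.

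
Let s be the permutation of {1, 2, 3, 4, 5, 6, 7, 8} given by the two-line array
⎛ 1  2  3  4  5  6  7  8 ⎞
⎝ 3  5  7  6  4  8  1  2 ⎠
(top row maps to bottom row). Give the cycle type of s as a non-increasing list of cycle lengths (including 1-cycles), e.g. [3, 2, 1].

[5, 3]

The disjoint cycles are (1, 3, 7)(2, 5, 4, 6, 8), with lengths 5, 3 in non-increasing order.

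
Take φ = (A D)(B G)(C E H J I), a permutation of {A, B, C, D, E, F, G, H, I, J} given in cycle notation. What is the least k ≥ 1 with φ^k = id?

The disjoint cycles have lengths 5, 2, 2, 1.
The order of φ is the least common multiple of its cycle lengths: lcm(5, 2, 2) = 10.

10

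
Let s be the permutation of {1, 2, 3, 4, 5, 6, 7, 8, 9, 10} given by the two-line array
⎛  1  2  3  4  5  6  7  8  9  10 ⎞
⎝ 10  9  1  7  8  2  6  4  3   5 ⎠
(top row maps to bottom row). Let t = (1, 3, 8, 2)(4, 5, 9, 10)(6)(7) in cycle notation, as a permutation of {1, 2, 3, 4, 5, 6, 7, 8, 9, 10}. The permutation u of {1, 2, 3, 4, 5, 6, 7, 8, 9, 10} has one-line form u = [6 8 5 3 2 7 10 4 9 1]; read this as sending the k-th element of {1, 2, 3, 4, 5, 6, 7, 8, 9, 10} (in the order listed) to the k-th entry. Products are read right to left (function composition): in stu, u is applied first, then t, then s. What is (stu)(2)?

(stu)(2) = s(t(u(2))). u(2) = 8, then t(8) = 2, then s(2) = 9, so the result is 9.

9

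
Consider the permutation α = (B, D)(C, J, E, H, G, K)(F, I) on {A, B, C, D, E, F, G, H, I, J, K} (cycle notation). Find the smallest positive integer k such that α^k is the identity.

The cycle type of α is (6, 2, 2, 1).
The order is lcm(6, 2, 2) = 6.

6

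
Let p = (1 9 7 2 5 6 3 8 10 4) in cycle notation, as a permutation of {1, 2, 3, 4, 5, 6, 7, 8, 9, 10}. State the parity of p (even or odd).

odd

The cycle lengths are 10.
A cycle of length ℓ contributes ℓ−1 transpositions, so p is a product of 9 transpositions — odd.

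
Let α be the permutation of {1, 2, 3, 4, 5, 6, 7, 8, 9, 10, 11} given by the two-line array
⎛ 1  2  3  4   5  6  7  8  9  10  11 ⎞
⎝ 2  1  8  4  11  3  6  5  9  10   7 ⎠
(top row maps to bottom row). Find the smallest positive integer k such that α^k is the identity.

6

The disjoint-cycle form of α has cycle lengths 6, 2, 1, 1, 1.
The order is lcm(6, 2) = 6.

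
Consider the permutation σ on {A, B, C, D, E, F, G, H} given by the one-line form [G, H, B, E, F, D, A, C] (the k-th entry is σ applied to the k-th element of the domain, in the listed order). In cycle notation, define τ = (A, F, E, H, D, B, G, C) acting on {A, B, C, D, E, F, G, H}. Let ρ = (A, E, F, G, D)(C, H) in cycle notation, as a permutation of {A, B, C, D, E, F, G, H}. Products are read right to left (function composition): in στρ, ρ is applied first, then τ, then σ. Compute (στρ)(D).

D

Apply the permutations in order: ρ(D) = A, then τ(A) = F, then σ(F) = D. So (στρ)(D) = D.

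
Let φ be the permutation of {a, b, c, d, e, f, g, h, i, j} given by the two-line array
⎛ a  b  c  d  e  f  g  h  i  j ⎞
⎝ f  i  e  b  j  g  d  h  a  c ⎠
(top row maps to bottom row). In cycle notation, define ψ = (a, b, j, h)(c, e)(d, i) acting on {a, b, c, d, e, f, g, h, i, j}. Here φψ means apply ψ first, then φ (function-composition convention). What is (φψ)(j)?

ψ(j) = h, then φ(h) = h; composing gives (φψ)(j) = h.

h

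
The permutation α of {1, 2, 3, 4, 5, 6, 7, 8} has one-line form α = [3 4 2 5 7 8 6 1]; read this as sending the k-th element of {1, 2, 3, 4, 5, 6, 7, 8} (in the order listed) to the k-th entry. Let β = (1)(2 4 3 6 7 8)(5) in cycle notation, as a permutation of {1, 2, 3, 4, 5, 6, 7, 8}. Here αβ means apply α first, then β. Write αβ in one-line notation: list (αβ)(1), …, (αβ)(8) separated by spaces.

(αβ)(x) = β(α(x)). Computing each image: β(α(1)) = β(3) = 6, β(α(2)) = β(4) = 3, β(α(3)) = β(2) = 4, β(α(4)) = β(5) = 5, β(α(5)) = β(7) = 8, β(α(6)) = β(8) = 2, β(α(7)) = β(6) = 7, β(α(8)) = β(1) = 1.
Hence αβ = [6 3 4 5 8 2 7 1].

6 3 4 5 8 2 7 1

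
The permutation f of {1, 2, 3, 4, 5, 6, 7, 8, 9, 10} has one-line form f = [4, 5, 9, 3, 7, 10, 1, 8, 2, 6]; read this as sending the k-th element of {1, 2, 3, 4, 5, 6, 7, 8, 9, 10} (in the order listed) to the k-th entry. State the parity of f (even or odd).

odd

In disjoint-cycle form the cycle lengths are 7, 2, 1.
A cycle is odd iff its length is even; f has 1 even-length cycle, so sgn(f) = (−1)^1 and f is odd.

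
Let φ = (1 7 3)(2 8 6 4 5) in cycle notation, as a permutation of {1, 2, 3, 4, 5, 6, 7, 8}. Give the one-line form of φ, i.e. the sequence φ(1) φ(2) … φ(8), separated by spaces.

7 8 1 5 2 4 3 6

Image by image: 1→7, 2→8, 3→1, 4→5, 5→2, 6→4, 7→3, 8→6.
Listing these in domain order gives 7 8 1 5 2 4 3 6.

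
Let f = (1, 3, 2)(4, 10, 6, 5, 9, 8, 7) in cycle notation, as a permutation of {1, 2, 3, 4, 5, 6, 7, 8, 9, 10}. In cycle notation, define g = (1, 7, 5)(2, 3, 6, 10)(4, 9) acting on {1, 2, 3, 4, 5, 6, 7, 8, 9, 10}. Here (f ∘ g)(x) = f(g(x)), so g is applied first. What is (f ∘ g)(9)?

g(9) = 4, then f(4) = 10; composing gives (f ∘ g)(9) = 10.

10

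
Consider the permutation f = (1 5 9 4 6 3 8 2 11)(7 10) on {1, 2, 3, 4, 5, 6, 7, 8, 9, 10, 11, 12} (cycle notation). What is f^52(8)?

6

8 lies in the 9-cycle (1 5 9 4 6 3 8 2 11).
Powers repeat with period 9 on this cycle, and 52 mod 9 = 7, so f^52(8) = f^7(8).
Advancing 7 steps from 8: 8 → 2 → 11 → 1 → 5 → 9 → 4 → 6.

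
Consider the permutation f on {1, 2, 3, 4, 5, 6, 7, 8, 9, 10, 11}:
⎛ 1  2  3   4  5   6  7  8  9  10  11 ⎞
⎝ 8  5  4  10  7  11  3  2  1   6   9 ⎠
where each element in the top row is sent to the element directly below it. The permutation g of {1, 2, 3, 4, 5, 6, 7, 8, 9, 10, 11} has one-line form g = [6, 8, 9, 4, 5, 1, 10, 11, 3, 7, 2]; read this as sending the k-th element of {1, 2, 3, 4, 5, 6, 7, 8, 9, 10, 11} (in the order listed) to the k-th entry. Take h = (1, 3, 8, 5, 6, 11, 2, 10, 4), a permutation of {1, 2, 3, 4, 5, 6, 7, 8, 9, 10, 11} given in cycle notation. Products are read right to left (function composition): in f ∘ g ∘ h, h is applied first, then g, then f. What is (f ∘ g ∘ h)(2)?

3

(f ∘ g ∘ h)(2) = f(g(h(2))). h(2) = 10, then g(10) = 7, then f(7) = 3, so the result is 3.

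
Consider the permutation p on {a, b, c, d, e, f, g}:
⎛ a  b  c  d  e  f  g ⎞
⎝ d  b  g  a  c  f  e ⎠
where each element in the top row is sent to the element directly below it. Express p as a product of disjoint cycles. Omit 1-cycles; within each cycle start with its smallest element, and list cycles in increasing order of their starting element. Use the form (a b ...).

(a d)(c g e)

Start at a and follow images: a → d → a, giving the cycle (a d).
Continuing from each remaining unvisited element yields (a d)(c g e).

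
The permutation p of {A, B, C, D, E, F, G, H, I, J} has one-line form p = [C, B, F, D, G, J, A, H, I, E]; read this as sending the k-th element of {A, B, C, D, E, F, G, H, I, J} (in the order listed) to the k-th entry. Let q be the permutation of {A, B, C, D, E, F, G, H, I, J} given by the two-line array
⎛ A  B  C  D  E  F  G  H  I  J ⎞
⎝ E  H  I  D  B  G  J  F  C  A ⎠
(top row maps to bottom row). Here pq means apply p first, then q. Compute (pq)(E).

J

(pq)(E) = q(p(E)). p(E) = G, then q(G) = J. So (pq)(E) = J.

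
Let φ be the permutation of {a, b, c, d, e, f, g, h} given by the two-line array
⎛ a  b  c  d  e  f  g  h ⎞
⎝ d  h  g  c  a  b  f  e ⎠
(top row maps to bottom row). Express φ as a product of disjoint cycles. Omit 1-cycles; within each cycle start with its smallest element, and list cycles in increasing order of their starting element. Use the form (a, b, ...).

(a, d, c, g, f, b, h, e)

Iterating φ from a gives a → d → c → g → f → b → h → e → a; that is the 8-cycle (a, d, c, g, f, b, h, e).
Continuing from each remaining unvisited element yields (a, d, c, g, f, b, h, e).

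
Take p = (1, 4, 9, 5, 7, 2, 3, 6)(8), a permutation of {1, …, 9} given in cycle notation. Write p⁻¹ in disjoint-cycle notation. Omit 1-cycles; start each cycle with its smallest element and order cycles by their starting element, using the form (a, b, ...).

(1, 6, 3, 2, 7, 5, 9, 4)

Inverting a permutation written in cycle notation just reverses the order within every cycle.
Reversing each cycle of p and rotating so the smallest element leads gives (1, 6, 3, 2, 7, 5, 9, 4).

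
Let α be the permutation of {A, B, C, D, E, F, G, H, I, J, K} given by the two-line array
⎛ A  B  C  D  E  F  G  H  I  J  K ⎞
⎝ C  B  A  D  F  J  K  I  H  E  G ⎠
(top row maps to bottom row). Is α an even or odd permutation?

odd

In disjoint-cycle form the cycle lengths are 3, 2, 2, 2, 1, 1.
A cycle of length ℓ contributes ℓ−1 transpositions, so α is a product of 2 + 1 + 1 + 1 = 5 transpositions — odd.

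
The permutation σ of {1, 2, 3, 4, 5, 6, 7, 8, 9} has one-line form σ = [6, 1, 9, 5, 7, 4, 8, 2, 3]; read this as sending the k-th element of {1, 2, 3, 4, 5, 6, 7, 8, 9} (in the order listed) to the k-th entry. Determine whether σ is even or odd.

In disjoint-cycle form the cycle lengths are 7, 2.
A cycle is odd iff its length is even; σ has 1 even-length cycle, so sgn(σ) = (−1)^1 and σ is odd.

odd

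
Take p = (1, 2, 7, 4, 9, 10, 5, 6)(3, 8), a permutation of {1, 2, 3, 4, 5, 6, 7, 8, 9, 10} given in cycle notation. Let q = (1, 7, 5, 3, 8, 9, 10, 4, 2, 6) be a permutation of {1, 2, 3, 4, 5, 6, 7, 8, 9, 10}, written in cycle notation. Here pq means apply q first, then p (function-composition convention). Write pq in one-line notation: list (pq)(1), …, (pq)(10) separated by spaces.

Chase each element through q then p: 1 → 7 → 4; 2 → 6 → 1; 3 → 8 → 3; 4 → 2 → 7; 5 → 3 → 8; 6 → 1 → 2; 7 → 5 → 6; 8 → 9 → 10; 9 → 10 → 5; 10 → 4 → 9.
Collecting the images, pq = [4 1 3 7 8 2 6 10 5 9].

4 1 3 7 8 2 6 10 5 9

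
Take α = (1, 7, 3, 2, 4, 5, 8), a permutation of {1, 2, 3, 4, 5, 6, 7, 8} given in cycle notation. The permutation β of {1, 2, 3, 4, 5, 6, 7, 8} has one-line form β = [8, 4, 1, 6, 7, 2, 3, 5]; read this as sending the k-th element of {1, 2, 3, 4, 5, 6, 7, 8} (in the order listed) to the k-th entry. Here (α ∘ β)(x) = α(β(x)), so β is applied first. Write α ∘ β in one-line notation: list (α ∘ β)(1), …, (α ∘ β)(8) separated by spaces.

1 5 7 6 3 4 2 8

For each element, apply β then α: 1 → 8 → 1; 2 → 4 → 5; 3 → 1 → 7; 4 → 6 → 6; 5 → 7 → 3; 6 → 2 → 4; 7 → 3 → 2; 8 → 5 → 8.
So α ∘ β in one-line form is 1 5 7 6 3 4 2 8.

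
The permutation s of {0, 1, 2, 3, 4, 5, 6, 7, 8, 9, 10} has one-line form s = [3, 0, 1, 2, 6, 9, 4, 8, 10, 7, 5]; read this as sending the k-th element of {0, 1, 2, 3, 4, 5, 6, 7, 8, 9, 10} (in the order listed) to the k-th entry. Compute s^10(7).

7

Tracing 7 → 8 → … returns to 7 after 5 steps, so 7 lies in a 5-cycle (5 9 7 8 10).
Since the cycle has length 5, s^10 acts on it the same as s^0 (10 mod 5 = 0).
So s^10(7) = 7.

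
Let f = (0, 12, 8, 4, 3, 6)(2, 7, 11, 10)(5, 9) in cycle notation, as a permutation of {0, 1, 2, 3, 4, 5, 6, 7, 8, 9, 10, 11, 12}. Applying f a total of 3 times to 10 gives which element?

10 lies in the 4-cycle (2, 7, 11, 10).
Advancing 3 steps from 10: 10 → 2 → 7 → 11.

11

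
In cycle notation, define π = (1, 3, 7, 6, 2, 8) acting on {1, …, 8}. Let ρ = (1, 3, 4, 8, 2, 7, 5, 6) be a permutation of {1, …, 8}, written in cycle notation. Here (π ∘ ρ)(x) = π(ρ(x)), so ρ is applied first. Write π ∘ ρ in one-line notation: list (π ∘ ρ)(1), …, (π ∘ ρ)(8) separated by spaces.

(π ∘ ρ)(x) = π(ρ(x)). Computing each image: π(ρ(1)) = π(3) = 7, π(ρ(2)) = π(7) = 6, π(ρ(3)) = π(4) = 4, π(ρ(4)) = π(8) = 1, π(ρ(5)) = π(6) = 2, π(ρ(6)) = π(1) = 3, π(ρ(7)) = π(5) = 5, π(ρ(8)) = π(2) = 8.
Hence π ∘ ρ = [7 6 4 1 2 3 5 8].

7 6 4 1 2 3 5 8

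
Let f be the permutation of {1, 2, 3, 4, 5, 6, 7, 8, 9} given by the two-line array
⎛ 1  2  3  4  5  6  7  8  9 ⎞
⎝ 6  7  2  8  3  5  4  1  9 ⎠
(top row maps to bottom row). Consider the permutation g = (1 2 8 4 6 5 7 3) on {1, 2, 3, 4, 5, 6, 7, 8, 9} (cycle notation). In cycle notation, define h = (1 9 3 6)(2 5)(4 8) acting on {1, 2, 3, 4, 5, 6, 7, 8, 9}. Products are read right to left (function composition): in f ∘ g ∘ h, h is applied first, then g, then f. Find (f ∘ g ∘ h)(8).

(f ∘ g ∘ h)(8) = f(g(h(8))). h(8) = 4, then g(4) = 6, then f(6) = 5, so the result is 5.

5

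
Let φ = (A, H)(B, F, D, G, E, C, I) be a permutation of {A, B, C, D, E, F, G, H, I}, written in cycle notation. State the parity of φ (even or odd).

The cycle lengths are 7, 2.
A cycle is odd iff its length is even; φ has 1 even-length cycle, so sgn(φ) = (−1)^1 and φ is odd.

odd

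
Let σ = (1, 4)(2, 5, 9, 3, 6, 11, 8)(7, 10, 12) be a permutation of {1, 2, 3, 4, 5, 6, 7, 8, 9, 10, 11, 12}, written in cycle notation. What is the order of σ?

The disjoint cycles have lengths 7, 3, 2.
The order is lcm(7, 3, 2) = 42.

42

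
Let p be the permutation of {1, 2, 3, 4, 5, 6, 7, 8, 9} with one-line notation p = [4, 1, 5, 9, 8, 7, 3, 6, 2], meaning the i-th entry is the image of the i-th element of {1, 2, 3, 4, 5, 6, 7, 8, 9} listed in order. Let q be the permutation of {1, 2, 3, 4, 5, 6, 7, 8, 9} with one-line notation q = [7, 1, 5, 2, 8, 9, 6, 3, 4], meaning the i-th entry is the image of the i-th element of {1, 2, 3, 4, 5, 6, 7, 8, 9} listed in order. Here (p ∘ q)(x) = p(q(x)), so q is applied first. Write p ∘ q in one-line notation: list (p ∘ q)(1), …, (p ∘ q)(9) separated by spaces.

3 4 8 1 6 2 7 5 9

For each element, apply q then p: 1 → 7 → 3; 2 → 1 → 4; 3 → 5 → 8; 4 → 2 → 1; 5 → 8 → 6; 6 → 9 → 2; 7 → 6 → 7; 8 → 3 → 5; 9 → 4 → 9.
Collecting the images, p ∘ q = [3 4 8 1 6 2 7 5 9].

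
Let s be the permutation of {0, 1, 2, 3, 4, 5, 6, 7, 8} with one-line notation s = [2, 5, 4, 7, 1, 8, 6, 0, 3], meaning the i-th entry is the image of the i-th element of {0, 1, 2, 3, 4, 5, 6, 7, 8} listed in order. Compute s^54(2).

7

Tracing 2 → 4 → … returns to 2 after 8 steps, so 2 lies in an 8-cycle (0 2 4 1 5 8 3 7).
Powers repeat with period 8 on this cycle, and 54 mod 8 = 6, so s^54(2) = s^6(2).
Advancing 6 steps from 2: 2 → 4 → 1 → 5 → 8 → 3 → 7.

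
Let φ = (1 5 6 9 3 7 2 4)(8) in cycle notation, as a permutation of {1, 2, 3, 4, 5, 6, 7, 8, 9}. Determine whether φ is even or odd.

The cycle lengths are 8, 1.
A cycle of length ℓ contributes ℓ−1 transpositions, so φ is a product of 7 transpositions — odd.

odd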